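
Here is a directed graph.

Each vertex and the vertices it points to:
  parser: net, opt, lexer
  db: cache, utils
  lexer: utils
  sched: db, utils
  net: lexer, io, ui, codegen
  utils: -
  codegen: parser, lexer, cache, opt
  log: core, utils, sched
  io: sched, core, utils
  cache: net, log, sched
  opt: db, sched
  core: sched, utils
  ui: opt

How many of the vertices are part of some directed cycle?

11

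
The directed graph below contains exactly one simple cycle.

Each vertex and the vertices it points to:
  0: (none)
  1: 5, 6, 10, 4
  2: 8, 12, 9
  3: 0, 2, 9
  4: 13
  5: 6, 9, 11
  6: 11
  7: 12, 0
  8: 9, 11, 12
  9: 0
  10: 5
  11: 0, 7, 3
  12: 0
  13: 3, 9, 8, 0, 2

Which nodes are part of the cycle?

2, 3, 8, 11

DFS with gray/black marking from 2:
2 gray
  8 gray
    9 gray
      0 gray
      0 black
    9 black
    11 gray
      11→0: 0 black — skip
      7 gray
        12 gray
          12→0: 0 black — skip
        12 black
        7→0: 0 black — skip
      7 black
      3 gray
        3→0: 0 black — skip
        3→2: 2 is gray → back edge
Back edge closes the cycle 2 → 8 → 11 → 3 → 2; its vertices are {2, 3, 8, 11}.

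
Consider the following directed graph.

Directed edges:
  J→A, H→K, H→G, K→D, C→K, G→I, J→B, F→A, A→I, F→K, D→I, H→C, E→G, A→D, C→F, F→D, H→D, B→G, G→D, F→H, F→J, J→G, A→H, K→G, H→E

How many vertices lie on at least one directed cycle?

5

A vertex is on a directed cycle iff it belongs to a strongly connected component of size ≥ 2 (or has a self-loop).
The vertices on cycles are {A, C, F, H, J} — 5 in total.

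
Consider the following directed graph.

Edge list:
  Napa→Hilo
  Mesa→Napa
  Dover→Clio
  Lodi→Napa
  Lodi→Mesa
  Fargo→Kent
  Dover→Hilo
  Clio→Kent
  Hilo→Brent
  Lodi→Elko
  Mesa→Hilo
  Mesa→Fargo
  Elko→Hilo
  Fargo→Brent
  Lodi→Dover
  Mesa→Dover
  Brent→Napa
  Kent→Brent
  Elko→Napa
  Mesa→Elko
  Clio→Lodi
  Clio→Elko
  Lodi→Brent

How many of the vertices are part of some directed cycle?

A vertex is on a directed cycle iff it belongs to a strongly connected component of size ≥ 2 (or has a self-loop).
The vertices on cycles are {Clio, Hilo, Lodi, Mesa, Napa, Brent, Dover} — 7 in total.

7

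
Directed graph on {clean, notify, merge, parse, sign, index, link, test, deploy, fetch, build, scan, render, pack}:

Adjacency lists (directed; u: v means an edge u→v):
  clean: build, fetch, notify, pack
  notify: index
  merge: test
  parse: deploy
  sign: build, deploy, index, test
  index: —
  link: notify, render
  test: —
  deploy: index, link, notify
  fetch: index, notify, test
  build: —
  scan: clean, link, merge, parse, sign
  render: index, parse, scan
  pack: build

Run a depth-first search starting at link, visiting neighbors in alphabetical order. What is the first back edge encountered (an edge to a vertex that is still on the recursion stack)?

DFS from link (visiting neighbors in alphabetical order); mark gray on enter, black on exit:
link gray
  notify gray
    index gray
    index black
  notify black
  render gray
    render→index: index black — skip
    parse gray
      deploy gray
        deploy→index: index black — skip
        deploy→link: link is gray → back edge
First back edge: deploy → link.

deploy→link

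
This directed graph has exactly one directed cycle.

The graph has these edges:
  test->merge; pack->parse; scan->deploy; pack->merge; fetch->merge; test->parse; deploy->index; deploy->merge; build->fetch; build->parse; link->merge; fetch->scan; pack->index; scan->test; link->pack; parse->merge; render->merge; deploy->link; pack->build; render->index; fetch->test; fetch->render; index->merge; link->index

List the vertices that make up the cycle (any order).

DFS with gray/black marking from link:
link gray
  merge gray
  merge black
  index gray
    index→merge: merge black — skip
  index black
  pack gray
    pack→index: index black — skip
    build gray
      parse gray
        parse→merge: merge black — skip
      parse black
      fetch gray
        scan gray
          deploy gray
            deploy→index: index black — skip
            deploy→merge: merge black — skip
            deploy→link: link is gray → back edge
Back edge closes the cycle link → pack → build → fetch → scan → deploy → link; its vertices are {link, pack, scan, build, fetch, deploy}.

link, pack, scan, build, fetch, deploy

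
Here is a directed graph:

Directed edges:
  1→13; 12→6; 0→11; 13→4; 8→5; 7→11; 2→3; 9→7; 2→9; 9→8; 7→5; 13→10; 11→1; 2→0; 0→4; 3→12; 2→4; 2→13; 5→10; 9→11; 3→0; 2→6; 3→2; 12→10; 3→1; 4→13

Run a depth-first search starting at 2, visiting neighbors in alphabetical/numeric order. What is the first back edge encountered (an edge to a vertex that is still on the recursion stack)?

13→4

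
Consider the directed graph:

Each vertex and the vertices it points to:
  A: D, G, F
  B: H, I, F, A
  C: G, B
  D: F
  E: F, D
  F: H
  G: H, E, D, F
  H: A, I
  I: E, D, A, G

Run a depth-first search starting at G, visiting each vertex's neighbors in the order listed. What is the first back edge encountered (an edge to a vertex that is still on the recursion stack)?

F->H

DFS from G (visiting each vertex's neighbors in the order listed); mark gray on enter, black on exit:
G gray
  H gray
    A gray
      D gray
        F gray
          F→H: H is gray → back edge
First back edge: F → H.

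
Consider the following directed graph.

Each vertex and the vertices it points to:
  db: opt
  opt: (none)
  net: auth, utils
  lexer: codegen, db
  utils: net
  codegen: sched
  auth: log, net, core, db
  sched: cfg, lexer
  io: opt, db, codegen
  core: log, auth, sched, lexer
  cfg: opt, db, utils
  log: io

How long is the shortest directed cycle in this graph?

For each vertex v, BFS finds the shortest path from v back to v.
The shortest such closed walk is auth → net → auth, length 2.

2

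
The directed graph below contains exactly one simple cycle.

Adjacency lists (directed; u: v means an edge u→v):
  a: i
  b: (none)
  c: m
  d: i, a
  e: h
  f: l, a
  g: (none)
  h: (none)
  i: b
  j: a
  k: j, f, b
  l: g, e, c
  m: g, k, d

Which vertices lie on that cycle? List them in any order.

c, f, k, l, m

DFS with gray/black marking from c:
c gray
  m gray
    g gray
    g black
    k gray
      j gray
        a gray
          i gray
            b gray
            b black
          i black
        a black
      j black
      f gray
        l gray
          l→g: g black — skip
          e gray
            h gray
            h black
          e black
          l→c: c is gray → back edge
Back edge closes the cycle c → m → k → f → l → c; its vertices are {c, f, k, l, m}.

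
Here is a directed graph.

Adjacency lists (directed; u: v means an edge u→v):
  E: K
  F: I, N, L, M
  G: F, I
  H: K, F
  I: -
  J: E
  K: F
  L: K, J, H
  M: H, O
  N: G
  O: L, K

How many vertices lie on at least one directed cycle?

10

A vertex is on a directed cycle iff it belongs to a strongly connected component of size ≥ 2 (or has a self-loop).
The vertices on cycles are {E, F, G, H, J, K, L, M, N, O} — 10 in total.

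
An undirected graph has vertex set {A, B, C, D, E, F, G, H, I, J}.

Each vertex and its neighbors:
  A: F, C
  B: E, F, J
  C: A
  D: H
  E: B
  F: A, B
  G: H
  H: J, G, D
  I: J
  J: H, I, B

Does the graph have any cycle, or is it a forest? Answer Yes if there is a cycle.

No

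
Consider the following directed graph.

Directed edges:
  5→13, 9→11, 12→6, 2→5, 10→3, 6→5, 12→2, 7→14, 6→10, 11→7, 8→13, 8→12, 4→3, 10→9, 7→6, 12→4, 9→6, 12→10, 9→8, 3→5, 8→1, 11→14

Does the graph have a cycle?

Yes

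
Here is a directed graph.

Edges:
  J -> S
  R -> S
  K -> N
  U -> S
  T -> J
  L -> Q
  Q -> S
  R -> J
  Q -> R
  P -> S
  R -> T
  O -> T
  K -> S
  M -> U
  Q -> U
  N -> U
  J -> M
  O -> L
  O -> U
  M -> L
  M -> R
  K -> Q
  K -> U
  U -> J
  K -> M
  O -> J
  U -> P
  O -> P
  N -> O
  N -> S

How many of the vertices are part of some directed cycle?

7

A vertex is on a directed cycle iff it belongs to a strongly connected component of size ≥ 2 (or has a self-loop).
The vertices on cycles are {J, L, M, Q, R, T, U} — 7 in total.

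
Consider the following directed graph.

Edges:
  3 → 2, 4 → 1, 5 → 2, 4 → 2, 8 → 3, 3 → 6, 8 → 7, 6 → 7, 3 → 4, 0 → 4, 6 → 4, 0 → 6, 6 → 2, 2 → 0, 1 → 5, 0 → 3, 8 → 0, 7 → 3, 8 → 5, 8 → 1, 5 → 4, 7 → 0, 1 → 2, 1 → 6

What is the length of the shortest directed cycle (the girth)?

3

For each vertex v, BFS finds the shortest path from v back to v.
The shortest such closed walk is 7 → 3 → 6 → 7, length 3.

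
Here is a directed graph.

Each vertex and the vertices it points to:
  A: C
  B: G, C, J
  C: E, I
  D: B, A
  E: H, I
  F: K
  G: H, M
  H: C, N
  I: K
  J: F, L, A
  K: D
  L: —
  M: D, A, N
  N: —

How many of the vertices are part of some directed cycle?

A vertex is on a directed cycle iff it belongs to a strongly connected component of size ≥ 2 (or has a self-loop).
The vertices on cycles are {A, B, C, D, E, F, G, H, I, J, K, M} — 12 in total.

12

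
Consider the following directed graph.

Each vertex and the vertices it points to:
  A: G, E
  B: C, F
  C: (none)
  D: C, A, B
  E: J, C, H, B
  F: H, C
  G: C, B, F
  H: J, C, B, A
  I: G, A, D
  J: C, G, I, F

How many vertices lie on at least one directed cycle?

9

A vertex is on a directed cycle iff it belongs to a strongly connected component of size ≥ 2 (or has a self-loop).
The vertices on cycles are {A, B, D, E, F, G, H, I, J} — 9 in total.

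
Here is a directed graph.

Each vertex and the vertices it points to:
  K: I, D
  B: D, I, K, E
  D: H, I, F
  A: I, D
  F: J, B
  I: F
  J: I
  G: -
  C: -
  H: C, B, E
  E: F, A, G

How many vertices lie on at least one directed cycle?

9

A vertex is on a directed cycle iff it belongs to a strongly connected component of size ≥ 2 (or has a self-loop).
The vertices on cycles are {A, B, D, E, F, H, I, J, K} — 9 in total.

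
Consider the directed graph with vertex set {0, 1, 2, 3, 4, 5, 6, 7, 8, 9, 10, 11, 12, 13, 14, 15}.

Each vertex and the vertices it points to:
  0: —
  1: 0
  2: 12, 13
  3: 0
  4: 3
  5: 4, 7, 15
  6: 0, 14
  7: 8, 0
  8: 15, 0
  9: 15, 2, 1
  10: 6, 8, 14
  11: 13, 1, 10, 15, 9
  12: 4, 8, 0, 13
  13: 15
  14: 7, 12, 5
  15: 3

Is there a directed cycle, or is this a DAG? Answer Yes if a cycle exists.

DFS with white/gray/black marking, starting from 7:
7 gray
  8 gray
    15 gray
      3 gray
        0 gray
        0 black
      3 black
    15 black
    8→0: 0 black — skip
  8 black
  7→0: 0 black — skip
7 black
1 gray
  1→0: 0 black — skip
1 black
2 gray
  12 gray
    4 gray
      4→3: 3 black — skip
    4 black
    12→8: 8 black — skip
    12→0: 0 black — skip
    13 gray
      13→15: 15 black — skip
    13 black
  12 black
  2→13: 13 black — skip
2 black
5 gray
  5→4: 4 black — skip
  5→7: 7 black — skip
  5→15: 15 black — skip
5 black
6 gray
  6→0: 0 black — skip
  14 gray
    14→7: 7 black — skip
    14→12: 12 black — skip
    14→5: 5 black — skip
  14 black
6 black
9 gray
  9→15: 15 black — skip
  9→2: 2 black — skip
  9→1: 1 black — skip
9 black
10 gray
  10→6: 6 black — skip
  10→8: 8 black — skip
  10→14: 14 black — skip
10 black
11 gray
  11→13: 13 black — skip
  11→1: 1 black — skip
  11→10: 10 black — skip
  11→15: 15 black — skip
  11→9: 9 black — skip
11 black
Every edge goes to a white or black vertex — no back edge, so the graph is acyclic.

No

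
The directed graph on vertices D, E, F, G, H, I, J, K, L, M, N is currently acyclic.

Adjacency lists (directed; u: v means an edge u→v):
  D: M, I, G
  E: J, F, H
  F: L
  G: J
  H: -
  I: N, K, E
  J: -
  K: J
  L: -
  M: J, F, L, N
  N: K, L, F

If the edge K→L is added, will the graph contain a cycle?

Adding K→L creates a cycle iff L can already reach K.
Explore from L: no path reaches K. The graph stays acyclic.

No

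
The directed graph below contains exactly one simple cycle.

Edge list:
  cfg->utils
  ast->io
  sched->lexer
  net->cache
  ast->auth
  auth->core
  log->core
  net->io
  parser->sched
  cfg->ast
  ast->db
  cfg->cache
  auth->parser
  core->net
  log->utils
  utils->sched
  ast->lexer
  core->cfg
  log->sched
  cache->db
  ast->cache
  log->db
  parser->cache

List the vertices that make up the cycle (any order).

ast, cfg, auth, core

DFS with gray/black marking from core:
core gray
  net gray
    io gray
    io black
    cache gray
      db gray
      db black
    cache black
  net black
  cfg gray
    ast gray
      lexer gray
      lexer black
      auth gray
        parser gray
          parser→cache: cache black — skip
          sched gray
            sched→lexer: lexer black — skip
          sched black
        parser black
        auth→core: core is gray → back edge
Back edge closes the cycle core → cfg → ast → auth → core; its vertices are {ast, cfg, auth, core}.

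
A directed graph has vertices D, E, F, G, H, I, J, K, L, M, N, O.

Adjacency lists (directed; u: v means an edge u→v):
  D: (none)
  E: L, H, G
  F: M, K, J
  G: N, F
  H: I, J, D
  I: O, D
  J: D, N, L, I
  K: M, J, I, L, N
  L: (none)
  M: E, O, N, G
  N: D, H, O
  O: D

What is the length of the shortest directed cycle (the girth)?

For each vertex v, BFS finds the shortest path from v back to v.
The shortest such closed walk is G → F → M → G, length 3.

3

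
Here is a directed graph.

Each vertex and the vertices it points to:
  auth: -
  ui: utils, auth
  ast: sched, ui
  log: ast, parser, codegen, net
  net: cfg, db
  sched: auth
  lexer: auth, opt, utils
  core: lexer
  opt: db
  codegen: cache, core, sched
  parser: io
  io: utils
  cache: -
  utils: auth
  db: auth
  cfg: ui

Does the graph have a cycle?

No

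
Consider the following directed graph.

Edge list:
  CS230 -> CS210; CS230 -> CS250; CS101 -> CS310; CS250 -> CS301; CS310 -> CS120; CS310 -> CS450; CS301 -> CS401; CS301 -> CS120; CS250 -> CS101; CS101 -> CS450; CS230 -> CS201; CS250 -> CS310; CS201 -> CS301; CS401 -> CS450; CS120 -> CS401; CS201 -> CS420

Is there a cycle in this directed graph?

No

DFS with white/gray/black marking, starting from CS101:
CS101 gray
  CS450 gray
  CS450 black
  CS310 gray
    CS120 gray
      CS401 gray
        CS401→CS450: CS450 black — skip
      CS401 black
    CS120 black
    CS310→CS450: CS450 black — skip
  CS310 black
CS101 black
CS210 gray
CS210 black
CS420 gray
CS420 black
CS250 gray
  CS250→CS310: CS310 black — skip
  CS250→CS101: CS101 black — skip
  CS301 gray
    CS301→CS120: CS120 black — skip
    CS301→CS401: CS401 black — skip
  CS301 black
CS250 black
CS201 gray
  CS201→CS301: CS301 black — skip
  CS201→CS420: CS420 black — skip
CS201 black
CS230 gray
  CS230→CS201: CS201 black — skip
  CS230→CS250: CS250 black — skip
  CS230→CS210: CS210 black — skip
CS230 black
Every edge goes to a white or black vertex — no back edge, so the graph is acyclic.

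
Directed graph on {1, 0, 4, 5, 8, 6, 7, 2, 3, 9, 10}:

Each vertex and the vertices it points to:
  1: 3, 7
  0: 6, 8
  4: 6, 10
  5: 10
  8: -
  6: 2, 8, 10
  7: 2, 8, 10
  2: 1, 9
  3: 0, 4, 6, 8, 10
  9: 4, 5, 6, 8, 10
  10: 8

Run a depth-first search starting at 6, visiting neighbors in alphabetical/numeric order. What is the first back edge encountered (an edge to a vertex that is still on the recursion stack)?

DFS from 6 (visiting neighbors in alphabetical/numeric order); mark gray on enter, black on exit:
6 gray
  2 gray
    1 gray
      3 gray
        0 gray
          0→6: 6 is gray → back edge
First back edge: 0 → 6.

0→6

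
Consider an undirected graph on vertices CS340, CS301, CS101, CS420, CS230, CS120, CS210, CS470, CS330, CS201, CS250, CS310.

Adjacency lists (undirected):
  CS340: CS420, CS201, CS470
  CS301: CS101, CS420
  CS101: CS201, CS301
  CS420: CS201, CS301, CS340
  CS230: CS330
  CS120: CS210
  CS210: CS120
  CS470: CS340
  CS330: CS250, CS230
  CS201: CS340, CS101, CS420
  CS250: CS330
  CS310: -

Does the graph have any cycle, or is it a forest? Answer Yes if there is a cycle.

DFS, tracking each vertex's parent; an edge to a visited non-parent vertex closes a cycle.
Start from CS210:
visit CS210 (parent –)
  visit CS120 (parent CS210)
    CS120–CS210: parent, skip
visit CS340 (parent –)
  visit CS420 (parent CS340)
    visit CS201 (parent CS420)
      CS201–CS340: CS340 visited and ≠ parent → cycle
Cycle: CS340 – CS420 – CS201 – CS340.

Yes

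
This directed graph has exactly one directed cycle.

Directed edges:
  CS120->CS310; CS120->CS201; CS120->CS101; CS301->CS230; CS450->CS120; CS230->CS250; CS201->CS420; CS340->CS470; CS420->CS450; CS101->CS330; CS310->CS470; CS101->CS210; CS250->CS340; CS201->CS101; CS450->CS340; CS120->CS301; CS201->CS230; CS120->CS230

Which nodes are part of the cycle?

DFS with gray/black marking from CS450:
CS450 gray
  CS340 gray
    CS470 gray
    CS470 black
  CS340 black
  CS120 gray
    CS230 gray
      CS250 gray
        CS250→CS340: CS340 black — skip
      CS250 black
    CS230 black
    CS201 gray
      CS201→CS230: CS230 black — skip
      CS420 gray
        CS420→CS450: CS450 is gray → back edge
Back edge closes the cycle CS450 → CS120 → CS201 → CS420 → CS450; its vertices are {CS120, CS201, CS420, CS450}.

CS120, CS201, CS420, CS450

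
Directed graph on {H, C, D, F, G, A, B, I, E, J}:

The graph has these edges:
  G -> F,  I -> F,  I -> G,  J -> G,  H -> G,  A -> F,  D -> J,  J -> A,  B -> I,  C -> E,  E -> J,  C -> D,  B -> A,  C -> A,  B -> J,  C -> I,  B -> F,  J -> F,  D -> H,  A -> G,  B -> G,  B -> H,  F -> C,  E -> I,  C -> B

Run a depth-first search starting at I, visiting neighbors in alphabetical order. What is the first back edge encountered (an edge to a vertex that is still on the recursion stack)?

A→F

DFS from I (visiting neighbors in alphabetical order); mark gray on enter, black on exit:
I gray
  F gray
    C gray
      A gray
        A→F: F is gray → back edge
First back edge: A → F.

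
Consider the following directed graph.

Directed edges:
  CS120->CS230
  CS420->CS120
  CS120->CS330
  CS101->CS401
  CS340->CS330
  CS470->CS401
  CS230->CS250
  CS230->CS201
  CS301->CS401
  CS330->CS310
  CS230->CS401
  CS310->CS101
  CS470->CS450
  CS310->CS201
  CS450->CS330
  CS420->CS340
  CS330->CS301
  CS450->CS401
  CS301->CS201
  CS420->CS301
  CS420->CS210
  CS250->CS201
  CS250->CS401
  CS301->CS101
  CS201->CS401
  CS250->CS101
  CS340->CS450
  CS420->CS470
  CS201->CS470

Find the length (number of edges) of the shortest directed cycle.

For each vertex v, BFS finds the shortest path from v back to v.
The shortest such closed walk is CS450 → CS330 → CS301 → CS201 → CS470 → CS450, length 5.

5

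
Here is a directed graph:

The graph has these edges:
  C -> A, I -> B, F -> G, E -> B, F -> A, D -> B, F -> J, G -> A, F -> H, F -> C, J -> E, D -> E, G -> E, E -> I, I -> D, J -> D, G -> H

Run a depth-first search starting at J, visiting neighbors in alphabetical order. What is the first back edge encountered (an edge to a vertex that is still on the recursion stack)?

I->D

DFS from J (visiting neighbors in alphabetical order); mark gray on enter, black on exit:
J gray
  D gray
    B gray
    B black
    E gray
      E→B: B black — skip
      I gray
        I→B: B black — skip
        I→D: D is gray → back edge
First back edge: I → D.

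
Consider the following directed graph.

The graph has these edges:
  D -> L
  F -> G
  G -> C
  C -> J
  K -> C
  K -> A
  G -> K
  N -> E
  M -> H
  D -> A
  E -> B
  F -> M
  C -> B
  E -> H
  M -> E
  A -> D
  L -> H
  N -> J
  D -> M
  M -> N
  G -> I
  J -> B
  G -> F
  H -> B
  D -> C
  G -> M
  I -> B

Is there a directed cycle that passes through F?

Yes

F is on a cycle iff F can reach itself via ≥1 edge.
F → G → F — yes.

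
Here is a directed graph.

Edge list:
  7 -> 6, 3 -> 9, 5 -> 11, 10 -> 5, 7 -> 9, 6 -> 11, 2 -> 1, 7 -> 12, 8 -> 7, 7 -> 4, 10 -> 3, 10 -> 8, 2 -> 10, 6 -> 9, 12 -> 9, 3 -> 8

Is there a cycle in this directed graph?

DFS with white/gray/black marking, starting from 2:
2 gray
  1 gray
  1 black
  10 gray
    3 gray
      8 gray
        7 gray
          4 gray
          4 black
          6 gray
            9 gray
            9 black
            11 gray
            11 black
          6 black
          7→9: 9 black — skip
          12 gray
            12→9: 9 black — skip
          12 black
        7 black
      8 black
      3→9: 9 black — skip
    3 black
    10→8: 8 black — skip
    5 gray
      5→11: 11 black — skip
    5 black
  10 black
2 black
Every edge goes to a white or black vertex — no back edge, so the graph is acyclic.

No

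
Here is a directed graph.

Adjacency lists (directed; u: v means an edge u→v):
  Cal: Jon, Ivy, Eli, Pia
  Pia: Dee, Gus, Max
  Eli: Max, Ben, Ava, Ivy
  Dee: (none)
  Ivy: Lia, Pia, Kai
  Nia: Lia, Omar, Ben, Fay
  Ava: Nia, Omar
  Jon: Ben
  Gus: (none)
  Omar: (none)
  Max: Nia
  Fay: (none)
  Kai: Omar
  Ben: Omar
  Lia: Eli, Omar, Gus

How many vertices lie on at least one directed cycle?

7

A vertex is on a directed cycle iff it belongs to a strongly connected component of size ≥ 2 (or has a self-loop).
The vertices on cycles are {Ava, Eli, Ivy, Lia, Max, Nia, Pia} — 7 in total.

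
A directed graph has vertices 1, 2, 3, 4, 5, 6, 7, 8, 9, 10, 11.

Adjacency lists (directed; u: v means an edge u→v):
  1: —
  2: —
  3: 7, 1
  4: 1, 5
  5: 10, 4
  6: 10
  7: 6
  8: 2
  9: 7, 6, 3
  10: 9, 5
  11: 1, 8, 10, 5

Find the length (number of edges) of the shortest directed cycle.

2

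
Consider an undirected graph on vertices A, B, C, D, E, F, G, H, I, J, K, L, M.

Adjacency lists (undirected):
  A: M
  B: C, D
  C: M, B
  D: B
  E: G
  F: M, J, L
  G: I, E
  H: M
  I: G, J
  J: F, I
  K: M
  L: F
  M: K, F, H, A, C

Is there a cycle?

DFS, tracking each vertex's parent; an edge to a visited non-parent vertex closes a cycle.
Start from M:
visit M (parent –)
  visit K (parent M)
    K–M: parent, skip
  visit F (parent M)
    F–M: parent, skip
    visit J (parent F)
      J–F: parent, skip
      visit I (parent J)
        visit G (parent I)
          G–I: parent, skip
          visit E (parent G)
            E–G: parent, skip
        I–J: parent, skip
    visit L (parent F)
      L–F: parent, skip
  visit H (parent M)
    H–M: parent, skip
  visit A (parent M)
    A–M: parent, skip
  visit C (parent M)
    C–M: parent, skip
    visit B (parent C)
      B–C: parent, skip
      visit D (parent B)
        D–B: parent, skip
No non-parent visited neighbor found — the graph is a forest.

No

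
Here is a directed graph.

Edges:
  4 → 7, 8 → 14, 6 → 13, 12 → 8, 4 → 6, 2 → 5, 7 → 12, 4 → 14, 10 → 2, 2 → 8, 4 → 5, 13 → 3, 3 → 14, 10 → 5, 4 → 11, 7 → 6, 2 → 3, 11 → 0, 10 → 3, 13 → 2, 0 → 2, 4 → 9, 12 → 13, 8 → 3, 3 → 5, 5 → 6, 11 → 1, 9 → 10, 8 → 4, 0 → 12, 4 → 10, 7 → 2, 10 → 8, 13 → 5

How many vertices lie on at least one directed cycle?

13

A vertex is on a directed cycle iff it belongs to a strongly connected component of size ≥ 2 (or has a self-loop).
The vertices on cycles are {0, 2, 3, 4, 5, 6, 7, 8, 9, 10, 11, 12, 13} — 13 in total.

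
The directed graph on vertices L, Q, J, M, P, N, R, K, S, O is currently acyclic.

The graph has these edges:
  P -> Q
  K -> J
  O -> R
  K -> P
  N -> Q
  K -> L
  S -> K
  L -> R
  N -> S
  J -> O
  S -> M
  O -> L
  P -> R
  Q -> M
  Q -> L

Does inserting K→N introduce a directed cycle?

Adding K→N creates a cycle iff N can already reach K.
Path from N: N → S → K.
So N → … → K → N is a cycle.

Yes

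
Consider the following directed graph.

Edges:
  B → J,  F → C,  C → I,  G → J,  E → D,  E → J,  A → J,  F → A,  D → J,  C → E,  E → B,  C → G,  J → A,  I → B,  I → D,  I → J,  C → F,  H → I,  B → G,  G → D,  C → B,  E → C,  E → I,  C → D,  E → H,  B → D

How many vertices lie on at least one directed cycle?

A vertex is on a directed cycle iff it belongs to a strongly connected component of size ≥ 2 (or has a self-loop).
The vertices on cycles are {A, C, E, F, J} — 5 in total.

5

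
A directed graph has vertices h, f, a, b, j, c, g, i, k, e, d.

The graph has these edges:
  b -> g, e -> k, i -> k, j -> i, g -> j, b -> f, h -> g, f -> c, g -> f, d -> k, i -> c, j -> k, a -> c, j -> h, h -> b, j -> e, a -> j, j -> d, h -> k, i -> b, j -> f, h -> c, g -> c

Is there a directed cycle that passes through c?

c lies on a cycle iff there is a path from c back to itself.
Exploring from c, it never reaches itself; equivalently, its strongly connected component is a singleton.

No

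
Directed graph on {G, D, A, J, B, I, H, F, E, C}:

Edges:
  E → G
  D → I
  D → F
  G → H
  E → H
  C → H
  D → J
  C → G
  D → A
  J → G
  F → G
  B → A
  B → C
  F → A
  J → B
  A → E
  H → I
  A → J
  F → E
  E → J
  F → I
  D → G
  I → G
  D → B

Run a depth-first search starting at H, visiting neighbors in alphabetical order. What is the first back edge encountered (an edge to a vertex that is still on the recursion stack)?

G->H

DFS from H (visiting neighbors in alphabetical order); mark gray on enter, black on exit:
H gray
  I gray
    G gray
      G→H: H is gray → back edge
First back edge: G → H.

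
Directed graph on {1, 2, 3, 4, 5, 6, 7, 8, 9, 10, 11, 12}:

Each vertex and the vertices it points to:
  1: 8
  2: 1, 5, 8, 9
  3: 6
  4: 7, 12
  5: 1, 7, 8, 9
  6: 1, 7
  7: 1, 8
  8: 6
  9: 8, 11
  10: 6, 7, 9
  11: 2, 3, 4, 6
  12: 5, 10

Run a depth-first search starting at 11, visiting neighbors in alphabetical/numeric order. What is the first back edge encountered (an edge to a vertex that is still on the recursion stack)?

DFS from 11 (visiting neighbors in alphabetical/numeric order); mark gray on enter, black on exit:
11 gray
  2 gray
    1 gray
      8 gray
        6 gray
          6→1: 1 is gray → back edge
First back edge: 6 → 1.

6->1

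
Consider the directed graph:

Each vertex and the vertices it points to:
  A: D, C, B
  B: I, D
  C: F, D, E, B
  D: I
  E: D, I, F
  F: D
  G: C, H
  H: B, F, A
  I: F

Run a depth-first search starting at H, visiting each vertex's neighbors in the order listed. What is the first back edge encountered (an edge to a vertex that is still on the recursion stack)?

D→I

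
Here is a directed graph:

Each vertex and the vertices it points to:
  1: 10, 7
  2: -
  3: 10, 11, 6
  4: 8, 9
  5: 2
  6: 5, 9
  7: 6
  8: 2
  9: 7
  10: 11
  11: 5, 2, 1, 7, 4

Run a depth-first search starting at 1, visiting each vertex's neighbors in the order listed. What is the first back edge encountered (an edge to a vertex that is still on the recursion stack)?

DFS from 1 (visiting each vertex's neighbors in the order listed); mark gray on enter, black on exit:
1 gray
  10 gray
    11 gray
      5 gray
        2 gray
        2 black
      5 black
      11→2: 2 black — skip
      11→1: 1 is gray → back edge
First back edge: 11 → 1.

11→1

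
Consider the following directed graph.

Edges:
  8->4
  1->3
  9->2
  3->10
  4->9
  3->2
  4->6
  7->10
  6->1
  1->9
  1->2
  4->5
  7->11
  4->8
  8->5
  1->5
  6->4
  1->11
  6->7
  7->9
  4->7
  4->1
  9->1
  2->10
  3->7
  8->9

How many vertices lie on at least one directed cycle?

7

A vertex is on a directed cycle iff it belongs to a strongly connected component of size ≥ 2 (or has a self-loop).
The vertices on cycles are {1, 3, 4, 6, 7, 8, 9} — 7 in total.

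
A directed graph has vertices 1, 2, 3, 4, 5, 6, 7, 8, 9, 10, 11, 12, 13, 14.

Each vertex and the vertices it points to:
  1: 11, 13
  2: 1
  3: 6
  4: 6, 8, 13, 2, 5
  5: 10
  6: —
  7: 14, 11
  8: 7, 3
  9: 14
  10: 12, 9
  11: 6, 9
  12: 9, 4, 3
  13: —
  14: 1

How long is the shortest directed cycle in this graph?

4

For each vertex v, BFS finds the shortest path from v back to v.
The shortest such closed walk is 4 → 5 → 10 → 12 → 4, length 4.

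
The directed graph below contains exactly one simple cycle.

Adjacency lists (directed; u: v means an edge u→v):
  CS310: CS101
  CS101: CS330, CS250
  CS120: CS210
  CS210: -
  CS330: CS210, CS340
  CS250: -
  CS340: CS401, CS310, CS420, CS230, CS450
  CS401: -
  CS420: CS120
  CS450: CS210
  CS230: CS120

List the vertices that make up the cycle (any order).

CS101, CS310, CS330, CS340

DFS with gray/black marking from CS340:
CS340 gray
  CS401 gray
  CS401 black
  CS310 gray
    CS101 gray
      CS330 gray
        CS210 gray
        CS210 black
        CS330→CS340: CS340 is gray → back edge
Back edge closes the cycle CS340 → CS310 → CS101 → CS330 → CS340; its vertices are {CS101, CS310, CS330, CS340}.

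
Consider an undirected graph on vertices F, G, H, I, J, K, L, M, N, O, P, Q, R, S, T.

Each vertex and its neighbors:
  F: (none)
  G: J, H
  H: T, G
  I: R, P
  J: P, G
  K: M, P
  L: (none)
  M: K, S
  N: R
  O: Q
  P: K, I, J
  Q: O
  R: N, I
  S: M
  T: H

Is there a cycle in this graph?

No

DFS, tracking each vertex's parent; an edge to a visited non-parent vertex closes a cycle.
Start from T:
visit T (parent –)
  visit H (parent T)
    H–T: parent, skip
    visit G (parent H)
      visit J (parent G)
        visit P (parent J)
          visit K (parent P)
            visit M (parent K)
              M–K: parent, skip
              visit S (parent M)
                S–M: parent, skip
            K–P: parent, skip
          visit I (parent P)
            visit R (parent I)
              visit N (parent R)
                N–R: parent, skip
              R–I: parent, skip
            I–P: parent, skip
          P–J: parent, skip
        J–G: parent, skip
      G–H: parent, skip
visit F (parent –)
visit L (parent –)
visit O (parent –)
  visit Q (parent O)
    Q–O: parent, skip
No non-parent visited neighbor found — the graph is a forest.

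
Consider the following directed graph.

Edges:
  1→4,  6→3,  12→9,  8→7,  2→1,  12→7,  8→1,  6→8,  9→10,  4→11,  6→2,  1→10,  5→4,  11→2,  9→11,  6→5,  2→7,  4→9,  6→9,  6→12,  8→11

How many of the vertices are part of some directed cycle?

5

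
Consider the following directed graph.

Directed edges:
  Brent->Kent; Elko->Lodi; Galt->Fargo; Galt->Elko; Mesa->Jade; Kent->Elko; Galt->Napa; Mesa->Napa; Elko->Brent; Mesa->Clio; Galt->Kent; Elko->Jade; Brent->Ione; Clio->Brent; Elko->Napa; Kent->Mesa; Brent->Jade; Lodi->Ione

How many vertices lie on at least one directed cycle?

A vertex is on a directed cycle iff it belongs to a strongly connected component of size ≥ 2 (or has a self-loop).
The vertices on cycles are {Clio, Elko, Kent, Mesa, Brent} — 5 in total.

5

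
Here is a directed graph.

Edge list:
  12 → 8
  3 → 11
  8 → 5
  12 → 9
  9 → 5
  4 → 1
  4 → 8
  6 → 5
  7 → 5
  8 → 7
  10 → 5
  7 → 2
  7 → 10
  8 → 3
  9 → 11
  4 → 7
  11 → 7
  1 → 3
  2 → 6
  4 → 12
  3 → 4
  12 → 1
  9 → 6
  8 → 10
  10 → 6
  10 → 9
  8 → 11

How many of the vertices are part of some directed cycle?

9

A vertex is on a directed cycle iff it belongs to a strongly connected component of size ≥ 2 (or has a self-loop).
The vertices on cycles are {1, 3, 4, 7, 8, 9, 10, 11, 12} — 9 in total.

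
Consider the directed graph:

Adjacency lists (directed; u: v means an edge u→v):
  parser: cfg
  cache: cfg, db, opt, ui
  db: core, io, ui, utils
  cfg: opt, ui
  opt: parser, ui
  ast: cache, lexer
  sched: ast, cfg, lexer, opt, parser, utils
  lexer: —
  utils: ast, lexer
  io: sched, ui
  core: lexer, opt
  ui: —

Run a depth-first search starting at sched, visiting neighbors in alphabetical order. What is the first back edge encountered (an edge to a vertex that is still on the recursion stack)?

DFS from sched (visiting neighbors in alphabetical order); mark gray on enter, black on exit:
sched gray
  ast gray
    cache gray
      cfg gray
        opt gray
          parser gray
            parser→cfg: cfg is gray → back edge
First back edge: parser → cfg.

parser→cfg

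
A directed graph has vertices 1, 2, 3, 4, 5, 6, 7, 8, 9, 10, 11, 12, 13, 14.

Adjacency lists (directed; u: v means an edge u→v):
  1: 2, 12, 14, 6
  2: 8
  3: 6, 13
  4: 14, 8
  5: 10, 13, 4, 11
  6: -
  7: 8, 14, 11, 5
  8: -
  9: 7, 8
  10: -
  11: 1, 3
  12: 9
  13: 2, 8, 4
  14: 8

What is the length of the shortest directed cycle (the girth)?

5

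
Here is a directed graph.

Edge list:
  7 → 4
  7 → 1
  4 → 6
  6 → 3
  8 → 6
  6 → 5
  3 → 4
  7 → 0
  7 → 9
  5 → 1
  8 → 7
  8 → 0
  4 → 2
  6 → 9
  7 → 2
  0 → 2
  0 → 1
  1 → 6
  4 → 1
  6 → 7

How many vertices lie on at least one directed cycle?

7

A vertex is on a directed cycle iff it belongs to a strongly connected component of size ≥ 2 (or has a self-loop).
The vertices on cycles are {0, 1, 3, 4, 5, 6, 7} — 7 in total.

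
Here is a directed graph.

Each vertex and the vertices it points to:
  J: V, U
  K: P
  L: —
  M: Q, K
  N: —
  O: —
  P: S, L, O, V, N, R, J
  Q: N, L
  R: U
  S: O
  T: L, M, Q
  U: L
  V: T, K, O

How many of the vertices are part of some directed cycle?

A vertex is on a directed cycle iff it belongs to a strongly connected component of size ≥ 2 (or has a self-loop).
The vertices on cycles are {J, K, M, P, T, V} — 6 in total.

6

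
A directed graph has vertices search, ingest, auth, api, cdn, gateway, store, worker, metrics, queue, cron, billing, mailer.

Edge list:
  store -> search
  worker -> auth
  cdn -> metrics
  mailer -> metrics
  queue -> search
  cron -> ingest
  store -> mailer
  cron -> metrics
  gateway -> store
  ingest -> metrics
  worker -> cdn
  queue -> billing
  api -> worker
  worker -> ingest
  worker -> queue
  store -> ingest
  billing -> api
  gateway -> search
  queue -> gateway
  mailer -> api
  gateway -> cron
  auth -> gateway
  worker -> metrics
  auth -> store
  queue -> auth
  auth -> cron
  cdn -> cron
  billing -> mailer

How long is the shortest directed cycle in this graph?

4

For each vertex v, BFS finds the shortest path from v back to v.
The shortest such closed walk is worker → queue → billing → api → worker, length 4.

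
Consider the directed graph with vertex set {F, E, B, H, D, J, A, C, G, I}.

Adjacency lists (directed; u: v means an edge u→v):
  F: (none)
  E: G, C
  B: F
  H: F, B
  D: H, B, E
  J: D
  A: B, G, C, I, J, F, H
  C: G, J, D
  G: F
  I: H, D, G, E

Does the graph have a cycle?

Yes

DFS with white/gray/black marking, starting from B:
B gray
  F gray
  F black
B black
E gray
  G gray
    G→F: F black — skip
  G black
  C gray
    C→G: G black — skip
    J gray
      D gray
        H gray
          H→F: F black — skip
          H→B: B black — skip
        H black
        D→B: B black — skip
        D→E: E is gray → back edge
Back edge found, so a cycle exists: E → C → J → D → E.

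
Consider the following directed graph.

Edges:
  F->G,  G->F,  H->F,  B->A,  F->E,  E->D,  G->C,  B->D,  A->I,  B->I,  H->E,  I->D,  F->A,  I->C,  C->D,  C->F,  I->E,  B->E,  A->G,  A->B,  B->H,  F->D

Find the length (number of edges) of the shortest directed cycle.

For each vertex v, BFS finds the shortest path from v back to v.
The shortest such closed walk is A → B → A, length 2.

2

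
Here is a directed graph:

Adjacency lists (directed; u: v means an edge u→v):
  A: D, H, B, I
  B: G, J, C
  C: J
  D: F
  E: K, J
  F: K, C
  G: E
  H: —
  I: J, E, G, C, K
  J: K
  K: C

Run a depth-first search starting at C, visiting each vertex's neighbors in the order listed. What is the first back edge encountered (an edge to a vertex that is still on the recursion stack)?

K->C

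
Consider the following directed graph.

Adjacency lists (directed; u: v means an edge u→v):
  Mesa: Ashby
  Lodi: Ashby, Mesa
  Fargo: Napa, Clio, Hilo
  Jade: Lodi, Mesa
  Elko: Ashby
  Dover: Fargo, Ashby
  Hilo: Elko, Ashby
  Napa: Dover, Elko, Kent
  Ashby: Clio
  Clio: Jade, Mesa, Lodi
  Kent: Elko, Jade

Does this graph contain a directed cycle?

DFS with white/gray/black marking, starting from Hilo:
Hilo gray
  Elko gray
    Ashby gray
      Clio gray
        Jade gray
          Lodi gray
            Lodi→Ashby: Ashby is gray → back edge
Back edge found, so a cycle exists: Ashby → Clio → Jade → Lodi → Ashby.

Yes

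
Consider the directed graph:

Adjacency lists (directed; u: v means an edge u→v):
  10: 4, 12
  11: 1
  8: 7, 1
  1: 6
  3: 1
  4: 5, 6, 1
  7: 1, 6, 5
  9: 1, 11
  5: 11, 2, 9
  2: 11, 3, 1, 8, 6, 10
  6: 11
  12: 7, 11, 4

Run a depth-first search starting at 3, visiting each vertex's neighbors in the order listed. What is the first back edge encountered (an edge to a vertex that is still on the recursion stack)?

11->1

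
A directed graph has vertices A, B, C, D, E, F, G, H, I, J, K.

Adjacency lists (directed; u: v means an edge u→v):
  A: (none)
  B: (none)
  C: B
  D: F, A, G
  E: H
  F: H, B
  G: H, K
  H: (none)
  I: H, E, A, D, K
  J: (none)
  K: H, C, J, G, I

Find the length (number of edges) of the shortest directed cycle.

For each vertex v, BFS finds the shortest path from v back to v.
The shortest such closed walk is K → G → K, length 2.

2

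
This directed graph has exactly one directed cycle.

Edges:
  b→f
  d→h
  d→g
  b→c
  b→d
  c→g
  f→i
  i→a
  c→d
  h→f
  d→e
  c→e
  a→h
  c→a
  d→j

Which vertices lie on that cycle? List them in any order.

a, f, h, i

DFS with gray/black marking from f:
f gray
  i gray
    a gray
      h gray
        h→f: f is gray → back edge
Back edge closes the cycle f → i → a → h → f; its vertices are {a, f, h, i}.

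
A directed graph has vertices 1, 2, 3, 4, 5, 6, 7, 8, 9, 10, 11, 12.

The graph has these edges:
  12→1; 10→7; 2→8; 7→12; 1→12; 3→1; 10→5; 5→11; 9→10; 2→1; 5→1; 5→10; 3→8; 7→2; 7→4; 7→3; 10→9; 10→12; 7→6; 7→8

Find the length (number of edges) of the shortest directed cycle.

2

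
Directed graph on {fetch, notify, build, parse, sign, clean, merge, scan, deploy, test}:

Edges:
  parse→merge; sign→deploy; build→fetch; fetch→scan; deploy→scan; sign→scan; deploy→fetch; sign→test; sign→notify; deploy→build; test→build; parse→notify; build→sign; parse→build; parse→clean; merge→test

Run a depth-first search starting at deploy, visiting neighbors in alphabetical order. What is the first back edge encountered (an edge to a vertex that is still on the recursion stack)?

sign→deploy

DFS from deploy (visiting neighbors in alphabetical order); mark gray on enter, black on exit:
deploy gray
  build gray
    fetch gray
      scan gray
      scan black
    fetch black
    sign gray
      sign→deploy: deploy is gray → back edge
First back edge: sign → deploy.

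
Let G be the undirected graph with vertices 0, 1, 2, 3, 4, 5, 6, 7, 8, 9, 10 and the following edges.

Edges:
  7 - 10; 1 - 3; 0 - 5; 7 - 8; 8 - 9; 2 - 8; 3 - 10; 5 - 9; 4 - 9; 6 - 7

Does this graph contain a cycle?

No

DFS, tracking each vertex's parent; an edge to a visited non-parent vertex closes a cycle.
Start from 0:
visit 0 (parent –)
  visit 5 (parent 0)
    5–0: parent, skip
    visit 9 (parent 5)
      9–5: parent, skip
      visit 8 (parent 9)
        visit 2 (parent 8)
          2–8: parent, skip
        visit 7 (parent 8)
          visit 6 (parent 7)
            6–7: parent, skip
          7–8: parent, skip
          visit 10 (parent 7)
            visit 3 (parent 10)
              3–10: parent, skip
              visit 1 (parent 3)
                1–3: parent, skip
            10–7: parent, skip
        8–9: parent, skip
      visit 4 (parent 9)
        4–9: parent, skip
No non-parent visited neighbor found — the graph is a forest.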